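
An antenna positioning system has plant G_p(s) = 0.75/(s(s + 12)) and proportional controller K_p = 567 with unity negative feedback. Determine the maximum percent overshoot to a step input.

38.5%

From 1 + K_pG_p(s) = 0: s² + 12s + 425.2 = 0 ⇒ ω_n = 20.62, ζ = 0.291.
%OS = 100·exp(−πζ/√(1−ζ²)) = 100·exp(−π·0.291/√0.9153) = 38.5%.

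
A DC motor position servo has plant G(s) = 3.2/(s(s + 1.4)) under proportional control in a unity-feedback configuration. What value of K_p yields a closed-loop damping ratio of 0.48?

Closed-loop characteristic equation: s² + 1.4s + K_p·3.2 = 0.
So ω_n = √(3.2K_p) and 2ζω_n = 1.4, giving ζ = 1.4/(2√(3.2K_p)).
Setting ζ = 0.48: √(3.2K_p) = 1.4/(2·0.48) = 1.458, so K_p = 2.127/3.2 = 0.665.

K_p = 0.665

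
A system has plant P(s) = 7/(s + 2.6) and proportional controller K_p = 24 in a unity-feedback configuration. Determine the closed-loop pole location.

Closed-loop transfer function: T(s) = K_p·P(s)/(1 + K_p·P(s)) = 168/(s + 2.6 + 168) = 168/(s + 170.6).
The closed-loop pole is at s = −170.6.

s = -170.6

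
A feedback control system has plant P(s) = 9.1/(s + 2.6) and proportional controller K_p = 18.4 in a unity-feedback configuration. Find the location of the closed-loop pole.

s = -170

Closed-loop transfer function: T(s) = K_p·P(s)/(1 + K_p·P(s)) = 167.4/(s + 2.6 + 167.4) = 167.4/(s + 170).
The closed-loop pole is at s = −170.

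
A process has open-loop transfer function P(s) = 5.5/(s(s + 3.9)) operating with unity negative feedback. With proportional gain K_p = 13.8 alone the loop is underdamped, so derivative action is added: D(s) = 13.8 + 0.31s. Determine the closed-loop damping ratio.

Forward path: (13.8 + 0.31s)·5.5/(s(s+3.9)). The closed-loop characteristic equation is s² + (3.9 + 5.5·0.31)s + 5.5·13.8 = 0.
That is s² + 5.605s + 75.9 = 0, so ω_n = 8.712 rad/s and ζ = 5.605/(2·8.712) = 0.3217.

ζ = 0.322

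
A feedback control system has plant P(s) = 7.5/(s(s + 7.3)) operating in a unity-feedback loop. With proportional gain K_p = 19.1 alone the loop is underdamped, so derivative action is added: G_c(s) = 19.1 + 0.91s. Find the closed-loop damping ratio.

ζ = 0.59

Forward path: (19.1 + 0.91s)·7.5/(s(s+7.3)). The closed-loop characteristic equation is s² + (7.3 + 7.5·0.91)s + 7.5·19.1 = 0.
That is s² + 14.12s + 143.2 = 0, so ω_n = 11.97 rad/s and ζ = 14.12/(2·11.97) = 0.5901.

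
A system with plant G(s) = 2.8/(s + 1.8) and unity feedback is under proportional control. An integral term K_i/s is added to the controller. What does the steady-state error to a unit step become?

Adding integral action puts a pole at s = 0 in the forward path, raising the system type to 1; a type-1 loop has zero steady-state error to a step.

0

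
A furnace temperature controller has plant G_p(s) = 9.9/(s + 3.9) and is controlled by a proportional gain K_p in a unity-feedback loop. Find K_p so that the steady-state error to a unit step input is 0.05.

The loop is type 0, so e_ss(step) = 1/(1 + K_pos) with K_pos = K_p·G_p(0).
G_p(0) = 2.538. Require 1/(1 + K_p·2.538) = 0.05, so 1 + 2.538·K_p = 20.
K_p = (20 − 1)/2.538 = 7.48.

K_p = 7.48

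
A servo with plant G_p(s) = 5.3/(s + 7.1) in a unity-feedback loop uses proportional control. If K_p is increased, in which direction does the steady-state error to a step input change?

e_ss = 1/(1 + K_p·G_p(0)); a larger K_p raises the denominator, so e_ss decreases.

decrease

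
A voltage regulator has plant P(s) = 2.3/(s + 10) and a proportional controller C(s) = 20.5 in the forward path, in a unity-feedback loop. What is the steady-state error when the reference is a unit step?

0.175

The loop is type 0. Static position error constant K_pos = C(0)·P(0) = 20.5·0.23 = 4.715.
Steady-state error to a unit step: e_ss = 1/(1+K_pos) = 1/5.715 = 0.175.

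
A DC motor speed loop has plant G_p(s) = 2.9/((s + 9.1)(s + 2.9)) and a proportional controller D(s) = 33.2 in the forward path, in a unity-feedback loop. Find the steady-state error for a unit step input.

0.215

The loop is type 0. Static position error constant K_pos = D(0)·G_p(0) = 33.2·0.1099 = 3.648.
Steady-state error to a unit step: e_ss = 1/(1+K_pos) = 1/4.648 = 0.215.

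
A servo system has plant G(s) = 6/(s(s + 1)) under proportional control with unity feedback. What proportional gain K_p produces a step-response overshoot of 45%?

K_p = 0.687

From %OS = 100·exp(−πζ/√(1−ζ²)) = 45%, ζ = −ln(0.45)/√(π²+ln²(0.45)) = 0.2463.
Characteristic equation s² + 1s + 6K_p = 0 gives ζ = 1/(2√(6K_p)).
Setting ζ = 0.2463: √(6K_p) = 1/(2·0.2463) = 2.03, so K_p = 4.12/6 = 0.687.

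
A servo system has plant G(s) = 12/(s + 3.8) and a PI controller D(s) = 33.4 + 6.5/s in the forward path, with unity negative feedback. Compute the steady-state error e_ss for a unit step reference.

The open loop D(s)G(s) has a pole at the origin (type 1), so the static position error constant is infinite and e_ss = 1/(1+∞) = 0.

0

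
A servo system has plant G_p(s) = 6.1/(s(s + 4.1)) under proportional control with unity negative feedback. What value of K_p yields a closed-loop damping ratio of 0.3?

K_p = 7.65

Closed-loop characteristic equation: s² + 4.1s + K_p·6.1 = 0.
So ω_n = √(6.1K_p) and 2ζω_n = 4.1, giving ζ = 4.1/(2√(6.1K_p)).
Setting ζ = 0.3: √(6.1K_p) = 4.1/(2·0.3) = 6.833, so K_p = 46.69/6.1 = 7.65.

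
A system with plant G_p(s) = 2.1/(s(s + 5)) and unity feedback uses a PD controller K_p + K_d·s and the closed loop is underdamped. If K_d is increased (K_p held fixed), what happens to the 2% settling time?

decrease

Characteristic equation s² + (5 + 2.1K_d)s + 2.1K_p = 0: raising K_d increases ζω_n = (5+2.1K_d)/2 while the loop stays underdamped, so T_s ≈ 4/(ζω_n) decreases.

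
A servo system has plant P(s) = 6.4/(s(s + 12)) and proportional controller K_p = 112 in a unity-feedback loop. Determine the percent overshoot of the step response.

48.6%

From 1 + K_pP(s) = 0: s² + 12s + 716.8 = 0 ⇒ ω_n = 26.77, ζ = 0.2241.
%OS = 100·exp(−πζ/√(1−ζ²)) = 100·exp(−π·0.2241/√0.9498) = 48.6%.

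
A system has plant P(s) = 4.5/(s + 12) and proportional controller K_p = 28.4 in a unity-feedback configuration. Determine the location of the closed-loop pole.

s = -139.8

Closed-loop transfer function: T(s) = K_p·P(s)/(1 + K_p·P(s)) = 127.8/(s + 12 + 127.8) = 127.8/(s + 139.8).
The closed-loop pole is at s = −139.8.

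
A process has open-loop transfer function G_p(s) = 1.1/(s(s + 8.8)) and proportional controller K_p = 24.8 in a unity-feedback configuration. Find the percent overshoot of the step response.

Closed-loop characteristic equation: s² + 8.8s + 27.28 = 0, so ω_n = 5.223 rad/s and ζ = 8.8/(2·5.223) = 0.8424.
%OS = 100·exp(−πζ/√(1−ζ²)) = 100·exp(−π·0.8424/√0.2903) = 0.736%.

0.736%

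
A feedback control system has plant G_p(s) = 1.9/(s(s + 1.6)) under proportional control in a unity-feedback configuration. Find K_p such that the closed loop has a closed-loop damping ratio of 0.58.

K_p = 1

Closed-loop characteristic equation: s² + 1.6s + K_p·1.9 = 0.
So ω_n = √(1.9K_p) and 2ζω_n = 1.6, giving ζ = 1.6/(2√(1.9K_p)).
Setting ζ = 0.58: √(1.9K_p) = 1.6/(2·0.58) = 1.379, so K_p = 1.902/1.9 = 1.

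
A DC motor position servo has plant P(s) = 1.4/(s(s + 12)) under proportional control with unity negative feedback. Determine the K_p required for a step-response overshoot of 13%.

From %OS = 100·exp(−πζ/√(1−ζ²)) = 13%, ζ = −ln(0.13)/√(π²+ln²(0.13)) = 0.5446.
Characteristic equation s² + 12s + 1.4K_p = 0 gives ζ = 12/(2√(1.4K_p)).
Setting ζ = 0.5446: √(1.4K_p) = 12/(2·0.5446) = 11.02, so K_p = 121.4/1.4 = 86.7.

K_p = 86.7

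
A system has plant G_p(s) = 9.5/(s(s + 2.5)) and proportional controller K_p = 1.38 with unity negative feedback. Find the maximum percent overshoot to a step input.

The closed-loop denominator s² + 2.5s + 13.11 gives ω_n = √13.11 = 3.621 and ζ = 2.5/(2ω_n) = 0.3452.
%OS = 100·exp(−πζ/√(1−ζ²)) = 100·exp(−π·0.3452/√0.8808) = 31.5%.

31.5%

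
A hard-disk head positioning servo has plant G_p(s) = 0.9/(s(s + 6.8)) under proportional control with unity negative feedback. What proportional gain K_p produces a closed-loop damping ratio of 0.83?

K_p = 18.6

Closed-loop characteristic equation: s² + 6.8s + K_p·0.9 = 0.
So ω_n = √(0.9K_p) and 2ζω_n = 6.8, giving ζ = 6.8/(2√(0.9K_p)).
Setting ζ = 0.83: √(0.9K_p) = 6.8/(2·0.83) = 4.096, so K_p = 16.78/0.9 = 18.6.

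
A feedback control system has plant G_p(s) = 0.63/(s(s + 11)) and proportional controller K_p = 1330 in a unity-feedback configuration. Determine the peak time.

Closed-loop characteristic equation: s² + 11s + 837.9 = 0, so ω_n = 28.95 rad/s and ζ = 11/(2·28.95) = 0.19.
Damped frequency ω_d = ω_n√(1−ζ²) = 28.42 rad/s, so peak time T_p = π/ω_d = 0.111 s.

T_p = 0.111 s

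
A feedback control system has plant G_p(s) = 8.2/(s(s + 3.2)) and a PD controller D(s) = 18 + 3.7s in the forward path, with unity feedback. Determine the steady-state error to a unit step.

0

The open loop D(s)G_p(s) has a pole at the origin (type 1), so the static position error constant is infinite and e_ss = 1/(1+∞) = 0.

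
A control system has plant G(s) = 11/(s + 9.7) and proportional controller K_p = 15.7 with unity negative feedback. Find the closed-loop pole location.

s = -182.4

Closed-loop transfer function: T(s) = K_p·G(s)/(1 + K_p·G(s)) = 172.7/(s + 9.7 + 172.7) = 172.7/(s + 182.4).
The closed-loop pole is at s = −182.4.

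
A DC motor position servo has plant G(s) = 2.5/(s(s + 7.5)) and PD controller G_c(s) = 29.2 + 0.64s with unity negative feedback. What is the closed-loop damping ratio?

Forward path: (29.2 + 0.64s)·2.5/(s(s+7.5)). The closed-loop characteristic equation is s² + (7.5 + 2.5·0.64)s + 2.5·29.2 = 0.
That is s² + 9.1s + 73 = 0, so ω_n = 8.544 rad/s and ζ = 9.1/(2·8.544) = 0.5325.

ζ = 0.533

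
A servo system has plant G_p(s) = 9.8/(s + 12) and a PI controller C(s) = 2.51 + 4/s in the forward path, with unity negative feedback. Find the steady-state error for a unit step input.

0

The open loop C(s)G_p(s) has a pole at the origin (type 1), so the static position error constant is infinite and e_ss = 1/(1+∞) = 0.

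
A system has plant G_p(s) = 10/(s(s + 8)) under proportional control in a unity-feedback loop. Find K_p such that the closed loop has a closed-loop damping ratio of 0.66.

K_p = 3.67

Closed-loop characteristic equation: s² + 8s + K_p·10 = 0.
So ω_n = √(10K_p) and 2ζω_n = 8, giving ζ = 8/(2√(10K_p)).
Setting ζ = 0.66: √(10K_p) = 8/(2·0.66) = 6.061, so K_p = 36.73/10 = 3.67.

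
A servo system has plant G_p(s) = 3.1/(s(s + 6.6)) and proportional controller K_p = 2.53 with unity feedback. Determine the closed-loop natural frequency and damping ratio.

ω_n = 2.8 rad/s, ζ = 1.18

1 + K_p·G_p(s) = 0 gives s² + 6.6s + 7.843 = 0.
So ω_n² = 7.843 ⇒ ω_n = 2.801 rad/s, and ζ = 6.6/(2ω_n) = 1.18.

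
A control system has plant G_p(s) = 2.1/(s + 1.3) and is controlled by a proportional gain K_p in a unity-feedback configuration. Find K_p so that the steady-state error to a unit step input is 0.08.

K_p = 7.12

Steady-state error for a unit step on this type-0 loop is 1/(1 + K_p·G_p(0)).
G_p(0) = 1.615. Require 1/(1 + K_p·1.615) = 0.08, so 1 + 1.615·K_p = 12.5.
K_p = (12.5 − 1)/1.615 = 7.12.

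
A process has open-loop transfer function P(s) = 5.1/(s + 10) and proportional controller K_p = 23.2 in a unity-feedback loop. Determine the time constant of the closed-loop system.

τ = 0.00779 s

Closed-loop transfer function: T(s) = K_p·P(s)/(1 + K_p·P(s)) = 118.3/(s + 10 + 118.3) = 118.3/(s + 128.3).
Time constant τ = 1/128.3 = 0.00779 s.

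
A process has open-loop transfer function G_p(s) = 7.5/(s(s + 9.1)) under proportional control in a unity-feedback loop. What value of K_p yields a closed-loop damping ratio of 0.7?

Closed-loop characteristic equation: s² + 9.1s + K_p·7.5 = 0.
So ω_n = √(7.5K_p) and 2ζω_n = 9.1, giving ζ = 9.1/(2√(7.5K_p)).
Setting ζ = 0.7: √(7.5K_p) = 9.1/(2·0.7) = 6.5, so K_p = 42.25/7.5 = 5.63.

K_p = 5.63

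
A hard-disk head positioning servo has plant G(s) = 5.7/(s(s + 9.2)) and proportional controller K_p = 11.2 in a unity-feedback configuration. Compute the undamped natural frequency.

The closed-loop denominator is s(s+9.2) + 11.2·5.7 = s² + 9.2s + 63.84.
So ω_n² = 63.84 ⇒ ω_n = 7.99 rad/s, and ζ = 9.2/(2ω_n) = 0.576.

ω_n = 7.99 rad/s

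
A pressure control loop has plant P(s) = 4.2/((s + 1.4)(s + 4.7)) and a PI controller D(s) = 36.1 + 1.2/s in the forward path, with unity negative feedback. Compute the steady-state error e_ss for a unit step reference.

0

The open loop D(s)P(s) has a pole at the origin (type 1), so the static position error constant is infinite and e_ss = 1/(1+∞) = 0.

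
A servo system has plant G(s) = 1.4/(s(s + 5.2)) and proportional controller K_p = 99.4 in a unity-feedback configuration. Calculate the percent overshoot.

49.2%

Closed-loop characteristic equation: s² + 5.2s + 139.2 = 0, so ω_n = 11.8 rad/s and ζ = 5.2/(2·11.8) = 0.2204.
%OS = 100·exp(−πζ/√(1−ζ²)) = 100·exp(−π·0.2204/√0.9514) = 49.2%.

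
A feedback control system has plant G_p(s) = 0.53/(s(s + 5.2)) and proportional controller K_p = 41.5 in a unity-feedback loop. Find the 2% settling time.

Closed-loop characteristic equation: s² + 5.2s + 22 = 0, so ω_n = 4.69 rad/s and ζ = 5.2/(2·4.69) = 0.5544.
2% settling time T_s ≈ 4/(ζω_n) = 4/2.6 = 1.54 s.

T_s ≈ 1.54 s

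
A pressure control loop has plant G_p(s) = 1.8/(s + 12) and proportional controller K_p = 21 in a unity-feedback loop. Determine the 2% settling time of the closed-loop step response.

Closed-loop transfer function: T(s) = K_p·G_p(s)/(1 + K_p·G_p(s)) = 37.8/(s + 12 + 37.8) = 37.8/(s + 49.8).
Time constant τ = 1/49.8 = 0.02008 s, so the 2% settling time is about 4τ = 0.0803 s.

T_s ≈ 0.0803 s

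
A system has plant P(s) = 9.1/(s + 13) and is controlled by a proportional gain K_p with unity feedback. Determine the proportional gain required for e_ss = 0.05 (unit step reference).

For a type-0 loop with proportional control, e_ss = 1/(1 + K_p·P(0)).
P(0) = 0.7. Require 1/(1 + K_p·0.7) = 0.05, so 1 + 0.7·K_p = 20.
K_p = (20 − 1)/0.7 = 27.1.

K_p = 27.1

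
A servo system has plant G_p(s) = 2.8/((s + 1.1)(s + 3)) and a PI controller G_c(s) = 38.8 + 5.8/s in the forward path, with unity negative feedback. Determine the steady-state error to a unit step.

0

The open loop G_c(s)G_p(s) has a pole at the origin (type 1), so the static position error constant is infinite and e_ss = 1/(1+∞) = 0.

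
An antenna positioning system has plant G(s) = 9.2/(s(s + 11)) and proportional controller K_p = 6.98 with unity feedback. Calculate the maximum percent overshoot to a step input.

5.16%

The closed-loop denominator s² + 11s + 64.22 gives ω_n = √64.22 = 8.013 and ζ = 11/(2ω_n) = 0.6863.
%OS = 100·exp(−πζ/√(1−ζ²)) = 100·exp(−π·0.6863/√0.5289) = 5.16%.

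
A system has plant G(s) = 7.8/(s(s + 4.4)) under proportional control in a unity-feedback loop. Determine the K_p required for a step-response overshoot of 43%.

From %OS = 100·exp(−πζ/√(1−ζ²)) = 43%, ζ = −ln(0.43)/√(π²+ln²(0.43)) = 0.2594.
Characteristic equation s² + 4.4s + 7.8K_p = 0 gives ζ = 4.4/(2√(7.8K_p)).
Setting ζ = 0.2594: √(7.8K_p) = 4.4/(2·0.2594) = 8.48, so K_p = 71.9/7.8 = 9.22.

K_p = 9.22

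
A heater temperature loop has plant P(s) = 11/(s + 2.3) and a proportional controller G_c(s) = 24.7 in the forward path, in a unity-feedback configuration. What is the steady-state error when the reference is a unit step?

The loop is type 0. Static position error constant K_pos = G_c(0)·P(0) = 24.7·4.783 = 118.1.
Steady-state error to a unit step: e_ss = 1/(1+K_pos) = 1/119.1 = 0.00839.

0.00839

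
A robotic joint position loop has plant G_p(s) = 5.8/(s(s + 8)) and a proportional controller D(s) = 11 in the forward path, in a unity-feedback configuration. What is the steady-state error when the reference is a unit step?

0

The open loop D(s)G_p(s) has a pole at the origin (type 1), so the static position error constant is infinite and e_ss = 1/(1+∞) = 0.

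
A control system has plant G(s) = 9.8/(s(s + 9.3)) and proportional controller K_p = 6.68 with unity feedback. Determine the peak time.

The closed-loop denominator s² + 9.3s + 65.46 gives ω_n = √65.46 = 8.091 and ζ = 9.3/(2ω_n) = 0.5747.
Damped frequency ω_d = ω_n√(1−ζ²) = 6.621 rad/s, so peak time T_p = π/ω_d = 0.474 s.

T_p = 0.474 s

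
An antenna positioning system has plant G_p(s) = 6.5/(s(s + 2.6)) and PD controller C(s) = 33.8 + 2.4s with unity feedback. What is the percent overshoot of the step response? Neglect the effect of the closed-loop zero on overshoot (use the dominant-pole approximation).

Forward path: (33.8 + 2.4s)·6.5/(s(s+2.6)). The closed-loop characteristic equation is s² + (2.6 + 6.5·2.4)s + 6.5·33.8 = 0.
That is s² + 18.2s + 219.7 = 0, so ω_n = 14.82 rad/s and ζ = 18.2/(2·14.82) = 0.6139.
%OS = 100·exp(−πζ/√(1−ζ²)) = 8.69%.

8.69%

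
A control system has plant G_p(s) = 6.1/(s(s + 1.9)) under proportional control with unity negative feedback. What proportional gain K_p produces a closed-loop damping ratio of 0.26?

K_p = 2.19

Closed-loop characteristic equation: s² + 1.9s + K_p·6.1 = 0.
So ω_n = √(6.1K_p) and 2ζω_n = 1.9, giving ζ = 1.9/(2√(6.1K_p)).
Setting ζ = 0.26: √(6.1K_p) = 1.9/(2·0.26) = 3.654, so K_p = 13.35/6.1 = 2.19.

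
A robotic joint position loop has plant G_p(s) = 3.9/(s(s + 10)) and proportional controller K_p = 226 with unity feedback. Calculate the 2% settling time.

T_s ≈ 0.8 s

Closed-loop characteristic equation: s² + 10s + 881.4 = 0, so ω_n = 29.69 rad/s and ζ = 10/(2·29.69) = 0.1684.
2% settling time T_s ≈ 4/(ζω_n) = 4/5 = 0.8 s.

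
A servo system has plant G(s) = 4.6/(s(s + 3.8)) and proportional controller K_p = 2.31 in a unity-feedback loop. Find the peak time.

T_p = 1.19 s

From 1 + K_pG(s) = 0: s² + 3.8s + 10.63 = 0 ⇒ ω_n = 3.26, ζ = 0.5829.
Damped frequency ω_d = ω_n√(1−ζ²) = 2.649 rad/s, so peak time T_p = π/ω_d = 1.19 s.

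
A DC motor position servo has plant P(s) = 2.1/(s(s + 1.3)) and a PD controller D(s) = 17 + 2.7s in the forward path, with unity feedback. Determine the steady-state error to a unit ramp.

0.0364

The loop has one pole at the origin (type 1). Velocity error constant K_v = lim_{s→0} s·D(s)P(s) = 17·2.1/1.3 = 27.46.
Steady-state error to a unit ramp: e_ss = 1/K_v = 0.0364.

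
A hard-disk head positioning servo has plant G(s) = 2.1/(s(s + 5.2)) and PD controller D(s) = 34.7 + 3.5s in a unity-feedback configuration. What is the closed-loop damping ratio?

Forward path: (34.7 + 3.5s)·2.1/(s(s+5.2)). The closed-loop characteristic equation is s² + (5.2 + 2.1·3.5)s + 2.1·34.7 = 0.
That is s² + 12.55s + 72.87 = 0, so ω_n = 8.536 rad/s and ζ = 12.55/(2·8.536) = 0.7351.

ζ = 0.735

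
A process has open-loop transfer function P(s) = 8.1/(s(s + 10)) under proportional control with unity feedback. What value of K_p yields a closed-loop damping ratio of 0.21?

Closed-loop characteristic equation: s² + 10s + K_p·8.1 = 0.
So ω_n = √(8.1K_p) and 2ζω_n = 10, giving ζ = 10/(2√(8.1K_p)).
Setting ζ = 0.21: √(8.1K_p) = 10/(2·0.21) = 23.81, so K_p = 566.9/8.1 = 70.

K_p = 70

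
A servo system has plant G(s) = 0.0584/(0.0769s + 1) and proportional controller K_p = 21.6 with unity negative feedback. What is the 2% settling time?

T_s ≈ 0.136 s

Closed loop: T(s) = K_p·G/(1+K_p·G) = 1.261/(0.0769s + 1 + 1.261), with pole at s = −(1 + 1.261)/0.0769 = −29.41.
τ = 1/29.41 = 0.034 s, so 2% settling time ≈ 4τ = 0.136 s.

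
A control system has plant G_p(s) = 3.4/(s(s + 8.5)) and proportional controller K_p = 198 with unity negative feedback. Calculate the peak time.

Closed-loop characteristic equation: s² + 8.5s + 673.2 = 0, so ω_n = 25.95 rad/s and ζ = 8.5/(2·25.95) = 0.1638.
Damped frequency ω_d = ω_n√(1−ζ²) = 25.6 rad/s, so peak time T_p = π/ω_d = 0.123 s.

T_p = 0.123 s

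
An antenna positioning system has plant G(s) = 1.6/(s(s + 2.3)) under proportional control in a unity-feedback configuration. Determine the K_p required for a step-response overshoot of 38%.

K_p = 9.54

From %OS = 100·exp(−πζ/√(1−ζ²)) = 38%, ζ = −ln(0.38)/√(π²+ln²(0.38)) = 0.2943.
Characteristic equation s² + 2.3s + 1.6K_p = 0 gives ζ = 2.3/(2√(1.6K_p)).
Setting ζ = 0.2943: √(1.6K_p) = 2.3/(2·0.2943) = 3.907, so K_p = 15.26/1.6 = 9.54.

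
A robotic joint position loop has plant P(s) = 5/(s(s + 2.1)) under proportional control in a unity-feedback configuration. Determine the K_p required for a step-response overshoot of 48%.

From %OS = 100·exp(−πζ/√(1−ζ²)) = 48%, ζ = −ln(0.48)/√(π²+ln²(0.48)) = 0.2275.
Characteristic equation s² + 2.1s + 5K_p = 0 gives ζ = 2.1/(2√(5K_p)).
Setting ζ = 0.2275: √(5K_p) = 2.1/(2·0.2275) = 4.615, so K_p = 21.3/5 = 4.26.

K_p = 4.26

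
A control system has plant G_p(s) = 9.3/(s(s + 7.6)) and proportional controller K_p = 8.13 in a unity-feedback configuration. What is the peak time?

T_p = 0.402 s

From 1 + K_pG_p(s) = 0: s² + 7.6s + 75.61 = 0 ⇒ ω_n = 8.695, ζ = 0.437.
Damped frequency ω_d = ω_n√(1−ζ²) = 7.821 rad/s, so peak time T_p = π/ω_d = 0.402 s.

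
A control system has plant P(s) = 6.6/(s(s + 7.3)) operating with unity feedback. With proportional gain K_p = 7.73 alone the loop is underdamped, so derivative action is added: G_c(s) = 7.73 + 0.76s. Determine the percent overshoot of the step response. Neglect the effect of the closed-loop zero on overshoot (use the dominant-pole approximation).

Forward path: (7.73 + 0.76s)·6.6/(s(s+7.3)). The closed-loop characteristic equation is s² + (7.3 + 6.6·0.76)s + 6.6·7.73 = 0.
That is s² + 12.32s + 51.02 = 0, so ω_n = 7.143 rad/s and ζ = 12.32/(2·7.143) = 0.8621.
%OS = 100·exp(−πζ/√(1−ζ²)) = 0.477%.

0.477%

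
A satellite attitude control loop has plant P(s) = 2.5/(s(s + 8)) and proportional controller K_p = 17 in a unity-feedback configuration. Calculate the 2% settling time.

Closed-loop characteristic equation: s² + 8s + 42.5 = 0, so ω_n = 6.519 rad/s and ζ = 8/(2·6.519) = 0.6136.
2% settling time T_s ≈ 4/(ζω_n) = 4/4 = 1 s.

T_s ≈ 1 s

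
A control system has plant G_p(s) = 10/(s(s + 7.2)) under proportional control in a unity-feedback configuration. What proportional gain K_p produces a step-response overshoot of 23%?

K_p = 7.22

From %OS = 100·exp(−πζ/√(1−ζ²)) = 23%, ζ = −ln(0.23)/√(π²+ln²(0.23)) = 0.4237.
Characteristic equation s² + 7.2s + 10K_p = 0 gives ζ = 7.2/(2√(10K_p)).
Setting ζ = 0.4237: √(10K_p) = 7.2/(2·0.4237) = 8.496, so K_p = 72.18/10 = 7.22.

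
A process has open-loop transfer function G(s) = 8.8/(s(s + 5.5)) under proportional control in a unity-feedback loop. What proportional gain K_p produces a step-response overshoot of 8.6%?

From %OS = 100·exp(−πζ/√(1−ζ²)) = 8.6%, ζ = −ln(0.086)/√(π²+ln²(0.086)) = 0.6155.
Characteristic equation s² + 5.5s + 8.8K_p = 0 gives ζ = 5.5/(2√(8.8K_p)).
Setting ζ = 0.6155: √(8.8K_p) = 5.5/(2·0.6155) = 4.468, so K_p = 19.96/8.8 = 2.27.

K_p = 2.27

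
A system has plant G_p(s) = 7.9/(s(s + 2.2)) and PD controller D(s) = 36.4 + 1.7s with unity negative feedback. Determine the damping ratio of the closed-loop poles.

Forward path: (36.4 + 1.7s)·7.9/(s(s+2.2)). The closed-loop characteristic equation is s² + (2.2 + 7.9·1.7)s + 7.9·36.4 = 0.
That is s² + 15.63s + 287.6 = 0, so ω_n = 16.96 rad/s and ζ = 15.63/(2·16.96) = 0.4609.

ζ = 0.461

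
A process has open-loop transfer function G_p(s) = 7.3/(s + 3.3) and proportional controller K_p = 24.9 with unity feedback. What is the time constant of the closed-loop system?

Closed-loop transfer function: T(s) = K_p·G_p(s)/(1 + K_p·G_p(s)) = 181.8/(s + 3.3 + 181.8) = 181.8/(s + 185.1).
Time constant τ = 1/185.1 = 0.0054 s.

τ = 0.0054 s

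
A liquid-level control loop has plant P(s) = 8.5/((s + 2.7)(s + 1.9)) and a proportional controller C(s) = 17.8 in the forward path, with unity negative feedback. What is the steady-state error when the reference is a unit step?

The loop is type 0. Static position error constant K_pos = C(0)·P(0) = 17.8·1.657 = 29.49.
Steady-state error to a unit step: e_ss = 1/(1+K_pos) = 1/30.49 = 0.0328.

0.0328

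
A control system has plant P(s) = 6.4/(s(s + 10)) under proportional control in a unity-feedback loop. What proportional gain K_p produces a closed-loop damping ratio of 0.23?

K_p = 73.8

Closed-loop characteristic equation: s² + 10s + K_p·6.4 = 0.
So ω_n = √(6.4K_p) and 2ζω_n = 10, giving ζ = 10/(2√(6.4K_p)).
Setting ζ = 0.23: √(6.4K_p) = 10/(2·0.23) = 21.74, so K_p = 472.6/6.4 = 73.8.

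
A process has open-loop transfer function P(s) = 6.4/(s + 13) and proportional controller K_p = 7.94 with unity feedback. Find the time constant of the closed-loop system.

τ = 0.0157 s

Closed-loop transfer function: T(s) = K_p·P(s)/(1 + K_p·P(s)) = 50.82/(s + 13 + 50.82) = 50.82/(s + 63.82).
Time constant τ = 1/63.82 = 0.0157 s.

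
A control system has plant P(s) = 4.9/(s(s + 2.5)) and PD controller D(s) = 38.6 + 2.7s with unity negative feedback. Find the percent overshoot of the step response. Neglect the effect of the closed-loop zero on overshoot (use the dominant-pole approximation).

11.2%

Forward path: (38.6 + 2.7s)·4.9/(s(s+2.5)). The closed-loop characteristic equation is s² + (2.5 + 4.9·2.7)s + 4.9·38.6 = 0.
That is s² + 15.73s + 189.1 = 0, so ω_n = 13.75 rad/s and ζ = 15.73/(2·13.75) = 0.5719.
%OS = 100·exp(−πζ/√(1−ζ²)) = 11.2%.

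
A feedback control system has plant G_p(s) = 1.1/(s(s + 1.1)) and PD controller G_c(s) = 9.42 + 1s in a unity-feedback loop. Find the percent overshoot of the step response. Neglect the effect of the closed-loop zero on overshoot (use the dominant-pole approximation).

Forward path: (9.42 + 1s)·1.1/(s(s+1.1)). The closed-loop characteristic equation is s² + (1.1 + 1.1·1)s + 1.1·9.42 = 0.
That is s² + 2.2s + 10.36 = 0, so ω_n = 3.219 rad/s and ζ = 2.2/(2·3.219) = 0.3417.
%OS = 100·exp(−πζ/√(1−ζ²)) = 31.9%.

31.9%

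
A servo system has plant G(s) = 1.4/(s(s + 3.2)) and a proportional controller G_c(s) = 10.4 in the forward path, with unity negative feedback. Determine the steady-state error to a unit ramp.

0.22

The loop has one pole at the origin (type 1). Velocity error constant K_v = lim_{s→0} s·G_c(s)G(s) = 10.4·1.4/3.2 = 4.55.
Steady-state error to a unit ramp: e_ss = 1/K_v = 0.22.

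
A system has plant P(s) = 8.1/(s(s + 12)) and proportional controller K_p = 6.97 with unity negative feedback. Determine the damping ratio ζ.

ζ = 0.799

The closed-loop denominator is s(s+12) + 6.97·8.1 = s² + 12s + 56.46.
So ω_n² = 56.46 ⇒ ω_n = 7.514 rad/s, and ζ = 12/(2ω_n) = 0.799.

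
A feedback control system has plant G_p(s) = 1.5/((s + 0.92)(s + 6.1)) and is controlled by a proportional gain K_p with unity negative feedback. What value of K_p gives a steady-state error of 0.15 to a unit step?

K_p = 21.2

Steady-state error for a unit step on this type-0 loop is 1/(1 + K_p·G_p(0)).
G_p(0) = 0.2673. Require 1/(1 + K_p·0.2673) = 0.15, so 1 + 0.2673·K_p = 6.667.
K_p = (6.667 − 1)/0.2673 = 21.2.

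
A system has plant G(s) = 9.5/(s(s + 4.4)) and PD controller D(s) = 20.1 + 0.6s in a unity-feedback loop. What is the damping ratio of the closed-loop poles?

ζ = 0.365

Forward path: (20.1 + 0.6s)·9.5/(s(s+4.4)). The closed-loop characteristic equation is s² + (4.4 + 9.5·0.6)s + 9.5·20.1 = 0.
That is s² + 10.1s + 191 = 0, so ω_n = 13.82 rad/s and ζ = 10.1/(2·13.82) = 0.3655.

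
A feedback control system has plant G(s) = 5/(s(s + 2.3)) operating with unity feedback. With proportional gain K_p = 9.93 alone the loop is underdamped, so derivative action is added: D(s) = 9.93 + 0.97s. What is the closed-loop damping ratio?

Forward path: (9.93 + 0.97s)·5/(s(s+2.3)). The closed-loop characteristic equation is s² + (2.3 + 5·0.97)s + 5·9.93 = 0.
That is s² + 7.15s + 49.65 = 0, so ω_n = 7.046 rad/s and ζ = 7.15/(2·7.046) = 0.5074.

ζ = 0.507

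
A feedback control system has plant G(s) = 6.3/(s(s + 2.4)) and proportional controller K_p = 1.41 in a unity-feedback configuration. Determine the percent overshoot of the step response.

25.1%

From 1 + K_pG(s) = 0: s² + 2.4s + 8.883 = 0 ⇒ ω_n = 2.98, ζ = 0.4026.
%OS = 100·exp(−πζ/√(1−ζ²)) = 100·exp(−π·0.4026/√0.8379) = 25.1%.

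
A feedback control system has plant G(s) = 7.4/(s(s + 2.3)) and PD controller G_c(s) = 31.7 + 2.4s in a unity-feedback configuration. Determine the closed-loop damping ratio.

ζ = 0.655

Forward path: (31.7 + 2.4s)·7.4/(s(s+2.3)). The closed-loop characteristic equation is s² + (2.3 + 7.4·2.4)s + 7.4·31.7 = 0.
That is s² + 20.06s + 234.6 = 0, so ω_n = 15.32 rad/s and ζ = 20.06/(2·15.32) = 0.6549.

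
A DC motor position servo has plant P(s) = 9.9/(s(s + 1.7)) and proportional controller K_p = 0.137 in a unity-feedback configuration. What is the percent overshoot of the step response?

The closed-loop denominator s² + 1.7s + 1.356 gives ω_n = √1.356 = 1.165 and ζ = 1.7/(2ω_n) = 0.7299.
%OS = 100·exp(−πζ/√(1−ζ²)) = 100·exp(−π·0.7299/√0.4673) = 3.49%.

3.49%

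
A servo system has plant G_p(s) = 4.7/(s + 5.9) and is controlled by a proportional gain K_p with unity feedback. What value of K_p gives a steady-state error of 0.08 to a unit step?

K_p = 14.4

The loop is type 0, so e_ss(step) = 1/(1 + K_pos) with K_pos = K_p·G_p(0).
G_p(0) = 0.7966. Require 1/(1 + K_p·0.7966) = 0.08, so 1 + 0.7966·K_p = 12.5.
K_p = (12.5 − 1)/0.7966 = 14.4.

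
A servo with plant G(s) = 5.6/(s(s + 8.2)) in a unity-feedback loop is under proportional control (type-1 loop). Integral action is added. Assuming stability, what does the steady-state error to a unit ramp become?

The integrator raises the loop to type 2, so K_v → ∞ and e_ss to a ramp is zero.

0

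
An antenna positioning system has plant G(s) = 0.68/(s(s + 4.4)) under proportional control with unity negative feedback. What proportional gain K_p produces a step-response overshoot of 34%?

K_p = 67.5

From %OS = 100·exp(−πζ/√(1−ζ²)) = 34%, ζ = −ln(0.34)/√(π²+ln²(0.34)) = 0.3248.
Characteristic equation s² + 4.4s + 0.68K_p = 0 gives ζ = 4.4/(2√(0.68K_p)).
Setting ζ = 0.3248: √(0.68K_p) = 4.4/(2·0.3248) = 6.774, so K_p = 45.88/0.68 = 67.5.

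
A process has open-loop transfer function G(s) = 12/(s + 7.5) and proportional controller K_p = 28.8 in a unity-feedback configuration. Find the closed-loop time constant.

Closed-loop transfer function: T(s) = K_p·G(s)/(1 + K_p·G(s)) = 345.6/(s + 7.5 + 345.6) = 345.6/(s + 353.1).
Time constant τ = 1/353.1 = 0.00283 s.

τ = 0.00283 s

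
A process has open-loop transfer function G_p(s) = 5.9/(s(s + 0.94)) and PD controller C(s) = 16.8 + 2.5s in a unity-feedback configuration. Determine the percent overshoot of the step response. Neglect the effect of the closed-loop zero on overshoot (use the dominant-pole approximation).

1.79%

Forward path: (16.8 + 2.5s)·5.9/(s(s+0.94)). The closed-loop characteristic equation is s² + (0.94 + 5.9·2.5)s + 5.9·16.8 = 0.
That is s² + 15.69s + 99.12 = 0, so ω_n = 9.956 rad/s and ζ = 15.69/(2·9.956) = 0.788.
%OS = 100·exp(−πζ/√(1−ζ²)) = 1.79%.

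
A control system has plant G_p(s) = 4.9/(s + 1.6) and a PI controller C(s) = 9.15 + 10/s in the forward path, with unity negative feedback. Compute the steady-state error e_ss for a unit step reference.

The open loop C(s)G_p(s) has a pole at the origin (type 1), so the static position error constant is infinite and e_ss = 1/(1+∞) = 0.

0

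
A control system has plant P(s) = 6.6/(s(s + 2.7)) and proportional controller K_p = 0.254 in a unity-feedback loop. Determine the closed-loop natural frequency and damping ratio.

ω_n = 1.29 rad/s, ζ = 1.04

With unity feedback the closed-loop characteristic equation is s² + 2.7s + 0.254·6.6 = s² + 2.7s + 1.676 = 0.
Matching s² + 2ζω_n s + ω_n²: ω_n = √1.676 = 1.295 rad/s and 2ζω_n = 2.7, so ζ = 2.7/(2·1.295) = 1.04.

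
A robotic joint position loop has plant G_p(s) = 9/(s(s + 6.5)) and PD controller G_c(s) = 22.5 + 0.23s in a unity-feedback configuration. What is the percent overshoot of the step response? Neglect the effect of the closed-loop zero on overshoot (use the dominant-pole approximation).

37.1%

Forward path: (22.5 + 0.23s)·9/(s(s+6.5)). The closed-loop characteristic equation is s² + (6.5 + 9·0.23)s + 9·22.5 = 0.
That is s² + 8.57s + 202.5 = 0, so ω_n = 14.23 rad/s and ζ = 8.57/(2·14.23) = 0.3011.
%OS = 100·exp(−πζ/√(1−ζ²)) = 37.1%.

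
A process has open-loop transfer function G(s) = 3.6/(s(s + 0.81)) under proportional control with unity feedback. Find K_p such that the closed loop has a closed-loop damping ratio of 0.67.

K_p = 0.101

Closed-loop characteristic equation: s² + 0.81s + K_p·3.6 = 0.
So ω_n = √(3.6K_p) and 2ζω_n = 0.81, giving ζ = 0.81/(2√(3.6K_p)).
Setting ζ = 0.67: √(3.6K_p) = 0.81/(2·0.67) = 0.6045, so K_p = 0.3654/3.6 = 0.101.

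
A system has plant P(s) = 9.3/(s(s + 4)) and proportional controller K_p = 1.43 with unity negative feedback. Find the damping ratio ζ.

ζ = 0.548

With unity feedback the closed-loop characteristic equation is s² + 4s + 1.43·9.3 = s² + 4s + 13.3 = 0.
So ω_n² = 13.3 ⇒ ω_n = 3.647 rad/s, and ζ = 4/(2ω_n) = 0.548.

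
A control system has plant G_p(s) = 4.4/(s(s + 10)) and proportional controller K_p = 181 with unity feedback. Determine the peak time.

From 1 + K_pG_p(s) = 0: s² + 10s + 796.4 = 0 ⇒ ω_n = 28.22, ζ = 0.1772.
Damped frequency ω_d = ω_n√(1−ζ²) = 27.77 rad/s, so peak time T_p = π/ω_d = 0.113 s.

T_p = 0.113 s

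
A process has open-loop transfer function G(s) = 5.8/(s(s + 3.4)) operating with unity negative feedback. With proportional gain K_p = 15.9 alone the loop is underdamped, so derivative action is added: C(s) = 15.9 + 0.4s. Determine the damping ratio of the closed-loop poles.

Forward path: (15.9 + 0.4s)·5.8/(s(s+3.4)). The closed-loop characteristic equation is s² + (3.4 + 5.8·0.4)s + 5.8·15.9 = 0.
That is s² + 5.72s + 92.22 = 0, so ω_n = 9.603 rad/s and ζ = 5.72/(2·9.603) = 0.2978.

ζ = 0.298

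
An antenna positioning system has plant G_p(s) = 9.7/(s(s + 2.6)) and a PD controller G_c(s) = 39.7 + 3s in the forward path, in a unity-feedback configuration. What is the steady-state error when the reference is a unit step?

The open loop G_c(s)G_p(s) has a pole at the origin (type 1), so the static position error constant is infinite and e_ss = 1/(1+∞) = 0.

0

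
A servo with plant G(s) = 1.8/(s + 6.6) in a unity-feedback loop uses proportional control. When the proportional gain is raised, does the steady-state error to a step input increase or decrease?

decrease

e_ss = 1/(1 + K_p·G(0)); a larger K_p raises the denominator, so e_ss decreases.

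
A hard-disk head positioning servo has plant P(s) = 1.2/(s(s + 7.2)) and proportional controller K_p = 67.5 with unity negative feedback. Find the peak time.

Closed-loop characteristic equation: s² + 7.2s + 81 = 0, so ω_n = 9 rad/s and ζ = 7.2/(2·9) = 0.4.
Damped frequency ω_d = ω_n√(1−ζ²) = 8.249 rad/s, so peak time T_p = π/ω_d = 0.381 s.

T_p = 0.381 s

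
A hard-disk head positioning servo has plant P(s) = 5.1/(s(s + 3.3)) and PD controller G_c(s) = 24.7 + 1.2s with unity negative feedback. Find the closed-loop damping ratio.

Forward path: (24.7 + 1.2s)·5.1/(s(s+3.3)). The closed-loop characteristic equation is s² + (3.3 + 5.1·1.2)s + 5.1·24.7 = 0.
That is s² + 9.42s + 126 = 0, so ω_n = 11.22 rad/s and ζ = 9.42/(2·11.22) = 0.4197.

ζ = 0.42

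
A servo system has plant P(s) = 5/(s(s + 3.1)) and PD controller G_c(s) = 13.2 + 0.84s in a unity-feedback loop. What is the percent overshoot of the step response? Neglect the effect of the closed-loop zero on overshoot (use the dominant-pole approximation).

Forward path: (13.2 + 0.84s)·5/(s(s+3.1)). The closed-loop characteristic equation is s² + (3.1 + 5·0.84)s + 5·13.2 = 0.
That is s² + 7.3s + 66 = 0, so ω_n = 8.124 rad/s and ζ = 7.3/(2·8.124) = 0.4493.
%OS = 100·exp(−πζ/√(1−ζ²)) = 20.6%.

20.6%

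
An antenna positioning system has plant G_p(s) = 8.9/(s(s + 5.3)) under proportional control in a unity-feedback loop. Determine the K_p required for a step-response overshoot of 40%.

K_p = 10.1

From %OS = 100·exp(−πζ/√(1−ζ²)) = 40%, ζ = −ln(0.4)/√(π²+ln²(0.4)) = 0.28.
Characteristic equation s² + 5.3s + 8.9K_p = 0 gives ζ = 5.3/(2√(8.9K_p)).
Setting ζ = 0.28: √(8.9K_p) = 5.3/(2·0.28) = 9.464, so K_p = 89.57/8.9 = 10.1.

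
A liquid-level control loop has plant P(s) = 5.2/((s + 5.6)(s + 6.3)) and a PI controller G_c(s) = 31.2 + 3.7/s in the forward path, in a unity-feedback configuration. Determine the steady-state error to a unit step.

0

The open loop G_c(s)P(s) has a pole at the origin (type 1), so the static position error constant is infinite and e_ss = 1/(1+∞) = 0.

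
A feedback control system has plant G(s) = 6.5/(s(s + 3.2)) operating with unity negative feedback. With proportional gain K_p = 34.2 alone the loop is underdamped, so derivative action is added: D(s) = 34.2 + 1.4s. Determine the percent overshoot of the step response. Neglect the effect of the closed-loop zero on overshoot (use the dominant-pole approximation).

Forward path: (34.2 + 1.4s)·6.5/(s(s+3.2)). The closed-loop characteristic equation is s² + (3.2 + 6.5·1.4)s + 6.5·34.2 = 0.
That is s² + 12.3s + 222.3 = 0, so ω_n = 14.91 rad/s and ζ = 12.3/(2·14.91) = 0.4125.
%OS = 100·exp(−πζ/√(1−ζ²)) = 24.1%.

24.1%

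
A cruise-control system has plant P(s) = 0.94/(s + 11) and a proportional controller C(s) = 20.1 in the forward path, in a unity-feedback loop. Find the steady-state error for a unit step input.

0.368

The loop is type 0. Static position error constant K_pos = C(0)·P(0) = 20.1·0.08545 = 1.718.
Steady-state error to a unit step: e_ss = 1/(1+K_pos) = 1/2.718 = 0.368.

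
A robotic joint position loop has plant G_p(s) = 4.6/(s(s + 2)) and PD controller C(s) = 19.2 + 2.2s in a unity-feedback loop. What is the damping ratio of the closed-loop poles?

Forward path: (19.2 + 2.2s)·4.6/(s(s+2)). The closed-loop characteristic equation is s² + (2 + 4.6·2.2)s + 4.6·19.2 = 0.
That is s² + 12.12s + 88.32 = 0, so ω_n = 9.398 rad/s and ζ = 12.12/(2·9.398) = 0.6448.

ζ = 0.645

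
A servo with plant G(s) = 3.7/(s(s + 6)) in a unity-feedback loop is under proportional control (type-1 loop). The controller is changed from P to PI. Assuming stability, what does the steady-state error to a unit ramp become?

The integrator raises the loop to type 2, so K_v → ∞ and e_ss to a ramp is zero.

0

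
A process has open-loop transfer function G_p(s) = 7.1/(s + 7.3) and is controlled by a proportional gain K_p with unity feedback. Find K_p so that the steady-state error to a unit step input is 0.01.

K_p = 102

Steady-state error for a unit step on this type-0 loop is 1/(1 + K_p·G_p(0)).
G_p(0) = 0.9726. Require 1/(1 + K_p·0.9726) = 0.01, so 1 + 0.9726·K_p = 100.
K_p = (100 − 1)/0.9726 = 102.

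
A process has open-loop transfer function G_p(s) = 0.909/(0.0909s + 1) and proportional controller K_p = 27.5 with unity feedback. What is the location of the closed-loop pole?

s = -286

Closed loop: T(s) = K_p·G_p/(1+K_p·G_p) = 25/(0.0909s + 1 + 25), with pole at s = −(1 + 25)/0.0909 = −286.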